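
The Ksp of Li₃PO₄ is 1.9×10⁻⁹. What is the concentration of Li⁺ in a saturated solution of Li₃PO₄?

8.7×10⁻³ M

Li₃PO₄(s) ⇌ 3 Li⁺(aq) + PO₄³⁻(aq)
For each mole of Li₃PO₄ that dissolves per liter, [Li⁺] = 3s and [PO₄³⁻] = s; let s denote this solubility.
Ksp = [Li⁺]^3[PO₄³⁻] = (3s)^3 · s = 27s^4 = 1.9×10⁻⁹
s = 2.9×10⁻³ mol/L
[Li⁺] = 3s = 8.7×10⁻³ mol/L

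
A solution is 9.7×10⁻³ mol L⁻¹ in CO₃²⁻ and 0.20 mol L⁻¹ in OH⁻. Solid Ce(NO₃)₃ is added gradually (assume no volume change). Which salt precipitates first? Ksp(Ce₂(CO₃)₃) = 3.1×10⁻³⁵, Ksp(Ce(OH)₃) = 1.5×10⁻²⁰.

Ce(OH)₃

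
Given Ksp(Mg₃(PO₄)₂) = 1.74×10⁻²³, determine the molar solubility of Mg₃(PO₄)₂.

1.10×10⁻⁵ M

Mg₃(PO₄)₂(s) ⇌ 3 Mg²⁺(aq) + 2 PO₄³⁻(aq)
If s mol/L of Mg₃(PO₄)₂ dissolves, [Mg²⁺] = 3s and [PO₄³⁻] = 2s.
Ksp = [Mg²⁺]^3[PO₄³⁻]^2 = (3s)^3 · (2s)^2 = 108s^5
108s^5 = 1.74×10⁻²³  ⇒  s^5 = 1.61×10⁻²⁵
s = 1.10×10⁻⁵ mol L⁻¹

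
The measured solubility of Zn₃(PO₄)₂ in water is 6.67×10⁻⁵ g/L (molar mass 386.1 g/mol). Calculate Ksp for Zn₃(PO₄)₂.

Ksp = 1.66×10⁻³²

Convert to molarity: s = 6.67×10⁻⁵ / 386.1 = 1.7275×10⁻⁷ mol/L
Zn₃(PO₄)₂(s) ⇌ 3 Zn²⁺(aq) + 2 PO₄³⁻(aq)
With molar solubility s: [Zn²⁺] = 3s, [PO₄³⁻] = 2s.
Ksp = [Zn²⁺]^3[PO₄³⁻]^2 = (3s)^3 · (2s)^2 = 108s^5
Ksp = 108 × (1.7275×10⁻⁷)^5 = 1.66×10⁻³²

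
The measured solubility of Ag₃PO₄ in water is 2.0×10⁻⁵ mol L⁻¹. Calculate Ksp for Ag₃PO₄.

Ksp = 4.3×10⁻¹⁸

Ag₃PO₄(s) ⇌ 3 Ag⁺(aq) + PO₄³⁻(aq)
Call the molar solubility s, so that [Ag⁺] = 3s and [PO₄³⁻] = s.
Ksp = [Ag⁺]^3[PO₄³⁻] = (3s)^3 · s = 27s^4
Ksp = 27 × (2.0×10⁻⁵)^4 = 4.3×10⁻¹⁸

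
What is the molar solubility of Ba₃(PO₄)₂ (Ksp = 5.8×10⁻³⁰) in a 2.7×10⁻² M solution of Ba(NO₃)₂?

Ba₃(PO₄)₂(s) ⇌ 3 Ba²⁺(aq) + 2 PO₄³⁻(aq)
Let s be the solubility of Ba₃(PO₄)₂ here. The common ion gives [Ba²⁺] ≈ 2.7×10⁻² M, and [PO₄³⁻] = 2s.
Ksp = [Ba²⁺]^3[PO₄³⁻]^2 = (2.7×10⁻²)^3(2s)^2
(2s)^2 = 5.8×10⁻³⁰ / (2.7×10⁻²)^3 = 2.9×10⁻²⁵
s = 2.7×10⁻¹³ M

2.7×10⁻¹³ M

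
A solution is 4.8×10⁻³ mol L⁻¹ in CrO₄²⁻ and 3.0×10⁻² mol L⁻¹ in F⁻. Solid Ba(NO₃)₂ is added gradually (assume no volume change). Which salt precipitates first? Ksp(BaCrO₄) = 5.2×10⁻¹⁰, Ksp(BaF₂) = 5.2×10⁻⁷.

BaCrO₄

Precipitation of each salt begins when its ion product equals Ksp.
For BaCrO₄: [Ba²⁺] = (Ksp/[CrO₄²⁻]) = 1.1×10⁻⁷ mol L⁻¹
For BaF₂: [Ba²⁺] = (Ksp/[F⁻]^2) = 5.8×10⁻⁴ mol L⁻¹
The smaller threshold [Ba²⁺] is reached first, so BaCrO₄ precipitates first.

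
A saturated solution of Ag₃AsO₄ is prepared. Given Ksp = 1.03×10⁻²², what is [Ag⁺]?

Ag₃AsO₄(s) ⇌ 3 Ag⁺(aq) + AsO₄³⁻(aq)
With molar solubility s: [Ag⁺] = 3s, [AsO₄³⁻] = s.
Ksp = [Ag⁺]^3[AsO₄³⁻] = (3s)^3 · s = 27s^4 = 1.03×10⁻²²
s = 1.40×10⁻⁶ mol L⁻¹
[Ag⁺] = 3s = 4.19×10⁻⁶ mol L⁻¹

4.19×10⁻⁶ M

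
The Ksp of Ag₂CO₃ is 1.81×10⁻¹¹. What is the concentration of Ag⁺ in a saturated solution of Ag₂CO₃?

Ag₂CO₃(s) ⇌ 2 Ag⁺(aq) + CO₃²⁻(aq)
If s mol/L of Ag₂CO₃ dissolves, [Ag⁺] = 2s and [CO₃²⁻] = s.
Ksp = [Ag⁺]^2[CO₃²⁻] = (2s)^2 · s = 4s^3 = 1.81×10⁻¹¹
s = 1.65×10⁻⁴ M
[Ag⁺] = 2s = 3.31×10⁻⁴ M

3.31×10⁻⁴ M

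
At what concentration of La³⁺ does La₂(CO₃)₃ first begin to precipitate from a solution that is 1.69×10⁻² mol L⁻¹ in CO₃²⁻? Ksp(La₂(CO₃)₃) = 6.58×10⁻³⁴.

Precipitation of each salt begins when its ion product equals Ksp.
La₂(CO₃)₃(s) ⇌ 2 La³⁺(aq) + 3 CO₃²⁻(aq)
Ksp = [La³⁺]^2[CO₃²⁻]^3 = [La³⁺]^2(1.69×10⁻²)^3
[La³⁺]^2 = 6.58×10⁻³⁴ / (1.69×10⁻²)^3 = 1.36×10⁻²⁸
[La³⁺] = 1.17×10⁻¹⁴ mol L⁻¹

1.17×10⁻¹⁴ M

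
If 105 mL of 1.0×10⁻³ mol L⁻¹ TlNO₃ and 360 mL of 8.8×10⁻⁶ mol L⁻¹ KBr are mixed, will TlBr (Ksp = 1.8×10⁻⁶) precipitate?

Total volume after mixing = 105 + 360 = 465 mL.
[Tl⁺] = (1.0×10⁻³)(105)/465 = 2.3×10⁻⁴ mol L⁻¹
[Br⁻] = (8.8×10⁻⁶)(360)/465 = 6.8×10⁻⁶ mol L⁻¹
Q = [Tl⁺][Br⁻] = 1.5×10⁻⁹
Since Q (1.5×10⁻⁹) is less than Ksp (1.8×10⁻⁶), no TlBr precipitates.

No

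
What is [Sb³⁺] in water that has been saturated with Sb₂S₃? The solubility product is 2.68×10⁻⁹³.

Sb₂S₃(s) ⇌ 2 Sb³⁺(aq) + 3 S²⁻(aq)
If s mol/L of Sb₂S₃ dissolves, [Sb³⁺] = 2s and [S²⁻] = 3s.
Ksp = [Sb³⁺]^2[S²⁻]^3 = (2s)^2 · (3s)^3 = 108s^5 = 2.68×10⁻⁹³
s = 1.20×10⁻¹⁹ mol L⁻¹
[Sb³⁺] = 2s = 2.40×10⁻¹⁹ mol L⁻¹

2.40×10⁻¹⁹ M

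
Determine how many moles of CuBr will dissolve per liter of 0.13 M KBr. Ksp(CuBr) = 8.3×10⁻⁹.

CuBr(s) ⇌ Cu⁺(aq) + Br⁻(aq)
Let s be the solubility of CuBr here. The common ion gives [Br⁻] ≈ 0.13 M, and [Cu⁺] = s.
Ksp = [Cu⁺][Br⁻] = s(0.13)
s = 8.3×10⁻⁹ / (0.13) = 6.4×10⁻⁸
s = 6.4×10⁻⁸ M

6.4×10⁻⁸ M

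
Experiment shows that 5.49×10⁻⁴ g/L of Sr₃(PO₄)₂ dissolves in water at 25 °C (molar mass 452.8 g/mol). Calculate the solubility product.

Ksp = 2.83×10⁻²⁸

s = (5.49×10⁻⁴ g L⁻¹)/(452.8 g mol⁻¹) = 1.2125×10⁻⁶ M
Sr₃(PO₄)₂(s) ⇌ 3 Sr²⁺(aq) + 2 PO₄³⁻(aq)
For each mole of Sr₃(PO₄)₂ that dissolves per liter, [Sr²⁺] = 3s and [PO₄³⁻] = 2s; let s denote this solubility.
Ksp = [Sr²⁺]^3[PO₄³⁻]^2 = (3s)^3 · (2s)^2 = 108s^5
Ksp = 108 × (1.2125×10⁻⁶)^5 = 2.83×10⁻²⁸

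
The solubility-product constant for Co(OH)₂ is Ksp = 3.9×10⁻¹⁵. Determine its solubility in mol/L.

Co(OH)₂(s) ⇌ Co²⁺(aq) + 2 OH⁻(aq)
Call the molar solubility s, so that [Co²⁺] = s and [OH⁻] = 2s.
Ksp = [Co²⁺][OH⁻]^2 = s · (2s)^2 = 4s^3
4s^3 = 3.9×10⁻¹⁵  ⇒  s^3 = 9.8×10⁻¹⁶
s = 9.9×10⁻⁶ mol/L

9.9×10⁻⁶ M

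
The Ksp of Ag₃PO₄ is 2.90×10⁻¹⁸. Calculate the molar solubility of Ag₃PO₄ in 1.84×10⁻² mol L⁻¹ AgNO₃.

4.66×10⁻¹³ M

Ag₃PO₄(s) ⇌ 3 Ag⁺(aq) + PO₄³⁻(aq)
Ag⁺ is already present at 1.84×10⁻² mol L⁻¹. If s mol/L of Ag₃PO₄ dissolves, [PO₄³⁻] = s while [Ag⁺] ≈ 1.84×10⁻² mol L⁻¹.
Ksp = [Ag⁺]^3[PO₄³⁻] = (1.84×10⁻²)^3s
s = 2.90×10⁻¹⁸ / (1.84×10⁻²)^3 = 4.66×10⁻¹³
s = 4.66×10⁻¹³ mol L⁻¹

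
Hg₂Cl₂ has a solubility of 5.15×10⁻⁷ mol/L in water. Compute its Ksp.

Ksp = 5.46×10⁻¹⁹

Hg₂Cl₂(s) ⇌ Hg₂²⁺(aq) + 2 Cl⁻(aq)
Call the molar solubility s, so that [Hg₂²⁺] = s and [Cl⁻] = 2s.
Ksp = [Hg₂²⁺][Cl⁻]^2 = s · (2s)^2 = 4s^3
Ksp = 4 × (5.15×10⁻⁷)^3 = 5.46×10⁻¹⁹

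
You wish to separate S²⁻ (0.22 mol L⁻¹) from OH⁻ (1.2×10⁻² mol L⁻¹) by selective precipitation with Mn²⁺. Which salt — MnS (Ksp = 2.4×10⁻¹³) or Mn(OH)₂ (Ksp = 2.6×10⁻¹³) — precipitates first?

MnS

A salt starts to precipitate once the ion product Q reaches its Ksp.
For MnS: [Mn²⁺] = (Ksp/[S²⁻]) = 1.1×10⁻¹² mol L⁻¹
For Mn(OH)₂: [Mn²⁺] = (Ksp/[OH⁻]^2) = 1.8×10⁻⁹ mol L⁻¹
The smaller threshold [Mn²⁺] is reached first, so MnS precipitates first.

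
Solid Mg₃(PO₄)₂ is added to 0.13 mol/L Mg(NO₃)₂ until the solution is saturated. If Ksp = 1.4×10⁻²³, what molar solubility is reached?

4.0×10⁻¹¹ M

Mg₃(PO₄)₂(s) ⇌ 3 Mg²⁺(aq) + 2 PO₄³⁻(aq)
Mg²⁺ is already present at 0.13 mol/L. If s mol/L of Mg₃(PO₄)₂ dissolves, [PO₄³⁻] = 2s while [Mg²⁺] ≈ 0.13 mol/L.
Ksp = [Mg²⁺]^3[PO₄³⁻]^2 = (0.13)^3(2s)^2
(2s)^2 = 1.4×10⁻²³ / (0.13)^3 = 6.4×10⁻²¹
s = 4.0×10⁻¹¹ mol/L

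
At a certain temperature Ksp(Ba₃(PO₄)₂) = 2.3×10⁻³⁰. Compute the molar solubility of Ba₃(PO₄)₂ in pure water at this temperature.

Ba₃(PO₄)₂(s) ⇌ 3 Ba²⁺(aq) + 2 PO₄³⁻(aq)
Let s be the molar solubility. Then [Ba²⁺] = 3s and [PO₄³⁻] = 2s.
Ksp = [Ba²⁺]^3[PO₄³⁻]^2 = (3s)^3 · (2s)^2 = 108s^5
108s^5 = 2.3×10⁻³⁰  ⇒  s^5 = 2.1×10⁻³²
s = (2.1×10⁻³²)^(1/5) = 4.6×10⁻⁷ M

4.6×10⁻⁷ M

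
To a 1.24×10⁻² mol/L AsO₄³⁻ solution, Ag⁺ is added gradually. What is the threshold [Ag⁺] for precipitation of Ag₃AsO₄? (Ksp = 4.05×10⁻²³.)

Each salt precipitates once Q = Ksp for that salt.
Ag₃AsO₄(s) ⇌ 3 Ag⁺(aq) + AsO₄³⁻(aq)
Ksp = [Ag⁺]^3[AsO₄³⁻] = [Ag⁺]^3(1.24×10⁻²)
[Ag⁺]^3 = 4.05×10⁻²³ / (1.24×10⁻²) = 3.27×10⁻²¹
[Ag⁺] = 1.48×10⁻⁷ mol/L

1.48×10⁻⁷ M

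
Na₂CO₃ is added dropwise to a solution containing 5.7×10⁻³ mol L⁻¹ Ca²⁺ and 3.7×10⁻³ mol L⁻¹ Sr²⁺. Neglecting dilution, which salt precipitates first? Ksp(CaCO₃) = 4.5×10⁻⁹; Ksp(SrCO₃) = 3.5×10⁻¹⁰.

SrCO₃

The threshold for precipitation is Q = Ksp.
For CaCO₃: [CO₃²⁻] = (Ksp/[Ca²⁺]) = 7.9×10⁻⁷ mol L⁻¹
For SrCO₃: [CO₃²⁻] = (Ksp/[Sr²⁺]) = 9.5×10⁻⁸ mol L⁻¹
SrCO₃ requires the lower [CO₃²⁻], so it precipitates first.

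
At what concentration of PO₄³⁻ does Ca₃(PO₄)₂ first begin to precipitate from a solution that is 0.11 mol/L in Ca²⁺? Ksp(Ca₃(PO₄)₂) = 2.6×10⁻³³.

1.4×10⁻¹⁵ M

Each salt precipitates once Q = Ksp for that salt.
Ca₃(PO₄)₂(s) ⇌ 3 Ca²⁺(aq) + 2 PO₄³⁻(aq)
Ksp = [Ca²⁺]^3[PO₄³⁻]^2 = [PO₄³⁻]^2(0.11)^3
[PO₄³⁻]^2 = 2.6×10⁻³³ / (0.11)^3 = 2.0×10⁻³⁰
[PO₄³⁻] = 1.4×10⁻¹⁵ mol/L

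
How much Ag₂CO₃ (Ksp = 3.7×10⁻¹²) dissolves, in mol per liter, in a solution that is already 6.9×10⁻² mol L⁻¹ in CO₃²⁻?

3.7×10⁻⁶ M

Ag₂CO₃(s) ⇌ 2 Ag⁺(aq) + CO₃²⁻(aq)
CO₃²⁻ is already present at 6.9×10⁻² mol L⁻¹. If s mol/L of Ag₂CO₃ dissolves, [Ag⁺] = 2s while [CO₃²⁻] ≈ 6.9×10⁻² mol L⁻¹.
Ksp = [Ag⁺]^2[CO₃²⁻] = (2s)^2(6.9×10⁻²)
(2s)^2 = 3.7×10⁻¹² / (6.9×10⁻²) = 5.4×10⁻¹¹
s = 3.7×10⁻⁶ mol L⁻¹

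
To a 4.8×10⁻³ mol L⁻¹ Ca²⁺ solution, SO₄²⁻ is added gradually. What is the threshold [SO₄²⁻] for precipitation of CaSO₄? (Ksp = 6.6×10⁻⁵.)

Precipitation begins when Q = Ksp.
CaSO₄(s) ⇌ Ca²⁺(aq) + SO₄²⁻(aq)
Ksp = [Ca²⁺][SO₄²⁻] = [SO₄²⁻](4.8×10⁻³)
[SO₄²⁻] = 6.6×10⁻⁵ / (4.8×10⁻³) = 1.4×10⁻²
[SO₄²⁻] = 1.4×10⁻² mol L⁻¹

1.4×10⁻² M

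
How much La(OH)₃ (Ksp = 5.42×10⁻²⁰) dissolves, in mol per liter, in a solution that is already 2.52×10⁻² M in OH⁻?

La(OH)₃(s) ⇌ La³⁺(aq) + 3 OH⁻(aq)
With OH⁻ already at 2.52×10⁻² M and s small, take [OH⁻] ≈ 2.52×10⁻² M and [La³⁺] = s.
Ksp = [La³⁺][OH⁻]^3 = s(2.52×10⁻²)^3
s = 5.42×10⁻²⁰ / (2.52×10⁻²)^3 = 3.39×10⁻¹⁵
s = 3.39×10⁻¹⁵ M

3.39×10⁻¹⁵ M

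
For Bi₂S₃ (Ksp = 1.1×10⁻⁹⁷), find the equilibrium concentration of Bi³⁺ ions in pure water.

Bi₂S₃(s) ⇌ 2 Bi³⁺(aq) + 3 S²⁻(aq)
If s mol/L of Bi₂S₃ dissolves, [Bi³⁺] = 2s and [S²⁻] = 3s.
Ksp = [Bi³⁺]^2[S²⁻]^3 = (2s)^2 · (3s)^3 = 108s^5 = 1.1×10⁻⁹⁷
s = 1.6×10⁻²⁰ M
[Bi³⁺] = 2s = 3.2×10⁻²⁰ M

3.2×10⁻²⁰ M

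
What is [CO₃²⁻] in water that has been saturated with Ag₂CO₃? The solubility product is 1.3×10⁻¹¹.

1.5×10⁻⁴ M

Ag₂CO₃(s) ⇌ 2 Ag⁺(aq) + CO₃²⁻(aq)
With molar solubility s: [Ag⁺] = 2s, [CO₃²⁻] = s.
Ksp = [Ag⁺]^2[CO₃²⁻] = (2s)^2 · s = 4s^3 = 1.3×10⁻¹¹
s = 1.5×10⁻⁴ M
[CO₃²⁻] = s = 1.5×10⁻⁴ M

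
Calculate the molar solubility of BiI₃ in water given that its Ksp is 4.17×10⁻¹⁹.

BiI₃(s) ⇌ Bi³⁺(aq) + 3 I⁻(aq)
Let s be the molar solubility. Then [Bi³⁺] = s and [I⁻] = 3s.
Ksp = [Bi³⁺][I⁻]^3 = s · (3s)^3 = 27s^4
27s^4 = 4.17×10⁻¹⁹  ⇒  s^4 = 1.54×10⁻²⁰
s = (1.54×10⁻²⁰)^(1/4) = 1.11×10⁻⁵ mol/L

1.11×10⁻⁵ M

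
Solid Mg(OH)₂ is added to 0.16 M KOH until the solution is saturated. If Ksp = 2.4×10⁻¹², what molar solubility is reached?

9.4×10⁻¹¹ M

Mg(OH)₂(s) ⇌ Mg²⁺(aq) + 2 OH⁻(aq)
OH⁻ is already present at 0.16 M. If s mol/L of Mg(OH)₂ dissolves, [Mg²⁺] = s while [OH⁻] ≈ 0.16 M.
Ksp = [Mg²⁺][OH⁻]^2 = s(0.16)^2
s = 2.4×10⁻¹² / (0.16)^2 = 9.4×10⁻¹¹
s = 9.4×10⁻¹¹ M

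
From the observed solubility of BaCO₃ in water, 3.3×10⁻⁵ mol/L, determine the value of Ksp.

Ksp = 1.1×10⁻⁹

BaCO₃(s) ⇌ Ba²⁺(aq) + CO₃²⁻(aq)
With molar solubility s: [Ba²⁺] = s, [CO₃²⁻] = s.
Ksp = [Ba²⁺][CO₃²⁻] = s · s = s^2
Ksp = (3.3×10⁻⁵)^2 = 1.1×10⁻⁹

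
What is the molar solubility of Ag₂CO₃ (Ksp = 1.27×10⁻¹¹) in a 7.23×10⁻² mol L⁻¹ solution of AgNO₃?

Ag₂CO₃(s) ⇌ 2 Ag⁺(aq) + CO₃²⁻(aq)
Let s be the solubility of Ag₂CO₃ here. The common ion gives [Ag⁺] ≈ 7.23×10⁻² mol L⁻¹, and [CO₃²⁻] = s.
Ksp = [Ag⁺]^2[CO₃²⁻] = (7.23×10⁻²)^2s
s = 1.27×10⁻¹¹ / (7.23×10⁻²)^2 = 2.43×10⁻⁹
s = 2.43×10⁻⁹ mol L⁻¹

2.43×10⁻⁹ M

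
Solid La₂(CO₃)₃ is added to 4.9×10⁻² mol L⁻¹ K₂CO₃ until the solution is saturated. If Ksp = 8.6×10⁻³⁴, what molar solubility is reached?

1.4×10⁻¹⁵ M

La₂(CO₃)₃(s) ⇌ 2 La³⁺(aq) + 3 CO₃²⁻(aq)
Let s be the solubility of La₂(CO₃)₃ here. The common ion gives [CO₃²⁻] ≈ 4.9×10⁻² mol L⁻¹, and [La³⁺] = 2s.
Ksp = [La³⁺]^2[CO₃²⁻]^3 = (2s)^2(4.9×10⁻²)^3
(2s)^2 = 8.6×10⁻³⁴ / (4.9×10⁻²)^3 = 7.3×10⁻³⁰
s = 1.4×10⁻¹⁵ mol L⁻¹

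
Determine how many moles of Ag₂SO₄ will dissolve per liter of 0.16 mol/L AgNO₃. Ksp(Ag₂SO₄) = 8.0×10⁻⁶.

Ag₂SO₄(s) ⇌ 2 Ag⁺(aq) + SO₄²⁻(aq)
Let s be the solubility of Ag₂SO₄ here. The common ion gives [Ag⁺] ≈ 0.16 mol/L, and [SO₄²⁻] = s.
Ksp = [Ag⁺]^2[SO₄²⁻] = (0.16)^2s
s = 8.0×10⁻⁶ / (0.16)^2 = 3.1×10⁻⁴
s = 3.1×10⁻⁴ mol/L

3.1×10⁻⁴ M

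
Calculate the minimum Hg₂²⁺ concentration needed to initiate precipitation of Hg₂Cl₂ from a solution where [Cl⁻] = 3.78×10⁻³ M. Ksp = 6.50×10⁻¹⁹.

4.55×10⁻¹⁴ M

Precipitation begins when Q = Ksp.
Hg₂Cl₂(s) ⇌ Hg₂²⁺(aq) + 2 Cl⁻(aq)
Ksp = [Hg₂²⁺][Cl⁻]^2 = [Hg₂²⁺](3.78×10⁻³)^2
[Hg₂²⁺] = 6.50×10⁻¹⁹ / (3.78×10⁻³)^2 = 4.55×10⁻¹⁴
[Hg₂²⁺] = 4.55×10⁻¹⁴ M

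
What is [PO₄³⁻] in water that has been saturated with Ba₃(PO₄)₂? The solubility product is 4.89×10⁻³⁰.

Ba₃(PO₄)₂(s) ⇌ 3 Ba²⁺(aq) + 2 PO₄³⁻(aq)
With molar solubility s: [Ba²⁺] = 3s, [PO₄³⁻] = 2s.
Ksp = [Ba²⁺]^3[PO₄³⁻]^2 = (3s)^3 · (2s)^2 = 108s^5 = 4.89×10⁻³⁰
s = 5.38×10⁻⁷ mol L⁻¹
[PO₄³⁻] = 2s = 1.08×10⁻⁶ mol L⁻¹

1.08×10⁻⁶ M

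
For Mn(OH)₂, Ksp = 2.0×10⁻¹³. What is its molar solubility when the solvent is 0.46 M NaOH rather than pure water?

Mn(OH)₂(s) ⇌ Mn²⁺(aq) + 2 OH⁻(aq)
The solution already contains OH⁻ at 0.46 M. Let s be the molar solubility of Mn(OH)₂.
[OH⁻] ≈ 0.46 M (common ion dominates); [Mn²⁺] = s.
Ksp = [Mn²⁺][OH⁻]^2 = s(0.46)^2
s = 2.0×10⁻¹³ / (0.46)^2 = 9.5×10⁻¹³
s = 9.5×10⁻¹³ M

9.5×10⁻¹³ M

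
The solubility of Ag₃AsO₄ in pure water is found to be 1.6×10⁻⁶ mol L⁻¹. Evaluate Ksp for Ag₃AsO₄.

Ksp = 1.8×10⁻²²

Ag₃AsO₄(s) ⇌ 3 Ag⁺(aq) + AsO₄³⁻(aq)
If s mol/L of Ag₃AsO₄ dissolves, [Ag⁺] = 3s and [AsO₄³⁻] = s.
Ksp = [Ag⁺]^3[AsO₄³⁻] = (3s)^3 · s = 27s^4
Ksp = 27 × (1.6×10⁻⁶)^4 = 1.8×10⁻²²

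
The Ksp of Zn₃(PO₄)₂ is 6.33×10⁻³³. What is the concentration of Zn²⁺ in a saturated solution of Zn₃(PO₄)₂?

Zn₃(PO₄)₂(s) ⇌ 3 Zn²⁺(aq) + 2 PO₄³⁻(aq)
Let s be the molar solubility. Then [Zn²⁺] = 3s and [PO₄³⁻] = 2s.
Ksp = [Zn²⁺]^3[PO₄³⁻]^2 = (3s)^3 · (2s)^2 = 108s^5 = 6.33×10⁻³³
s = 1.42×10⁻⁷ M
[Zn²⁺] = 3s = 4.27×10⁻⁷ M

4.27×10⁻⁷ M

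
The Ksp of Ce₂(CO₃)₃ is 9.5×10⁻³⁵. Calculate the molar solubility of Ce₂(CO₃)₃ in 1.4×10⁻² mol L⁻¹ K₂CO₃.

2.9×10⁻¹⁵ M

Ce₂(CO₃)₃(s) ⇌ 2 Ce³⁺(aq) + 3 CO₃²⁻(aq)
Let s be the solubility of Ce₂(CO₃)₃ here. The common ion gives [CO₃²⁻] ≈ 1.4×10⁻² mol L⁻¹, and [Ce³⁺] = 2s.
Ksp = [Ce³⁺]^2[CO₃²⁻]^3 = (2s)^2(1.4×10⁻²)^3
(2s)^2 = 9.5×10⁻³⁵ / (1.4×10⁻²)^3 = 3.5×10⁻²⁹
s = 2.9×10⁻¹⁵ mol L⁻¹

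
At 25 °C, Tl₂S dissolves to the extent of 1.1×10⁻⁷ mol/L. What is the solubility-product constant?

Ksp = 5.3×10⁻²¹

Tl₂S(s) ⇌ 2 Tl⁺(aq) + S²⁻(aq)
If s mol/L of Tl₂S dissolves, [Tl⁺] = 2s and [S²⁻] = s.
Ksp = [Tl⁺]^2[S²⁻] = (2s)^2 · s = 4s^3
Ksp = 4 × (1.1×10⁻⁷)^3 = 5.3×10⁻²¹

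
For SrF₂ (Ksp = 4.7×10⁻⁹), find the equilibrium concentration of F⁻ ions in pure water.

SrF₂(s) ⇌ Sr²⁺(aq) + 2 F⁻(aq)
Call the molar solubility s, so that [Sr²⁺] = s and [F⁻] = 2s.
Ksp = [Sr²⁺][F⁻]^2 = s · (2s)^2 = 4s^3 = 4.7×10⁻⁹
s = 1.1×10⁻³ M
[F⁻] = 2s = 2.1×10⁻³ M

2.1×10⁻³ M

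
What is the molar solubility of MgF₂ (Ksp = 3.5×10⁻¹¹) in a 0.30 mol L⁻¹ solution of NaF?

MgF₂(s) ⇌ Mg²⁺(aq) + 2 F⁻(aq)
F⁻ is already present at 0.30 mol L⁻¹. If s mol/L of MgF₂ dissolves, [Mg²⁺] = s while [F⁻] ≈ 0.30 mol L⁻¹.
Ksp = [Mg²⁺][F⁻]^2 = s(0.30)^2
s = 3.5×10⁻¹¹ / (0.30)^2 = 3.9×10⁻¹⁰
s = 3.9×10⁻¹⁰ mol L⁻¹

3.9×10⁻¹⁰ M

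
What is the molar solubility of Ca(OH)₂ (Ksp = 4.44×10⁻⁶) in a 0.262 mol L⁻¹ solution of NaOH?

Ca(OH)₂(s) ⇌ Ca²⁺(aq) + 2 OH⁻(aq)
With OH⁻ already at 0.262 mol L⁻¹ and s small, take [OH⁻] ≈ 0.262 mol L⁻¹ and [Ca²⁺] = s.
Ksp = [Ca²⁺][OH⁻]^2 = s(0.262)^2
s = 4.44×10⁻⁶ / (0.262)^2 = 6.47×10⁻⁵
s = 6.47×10⁻⁵ mol L⁻¹

6.47×10⁻⁵ M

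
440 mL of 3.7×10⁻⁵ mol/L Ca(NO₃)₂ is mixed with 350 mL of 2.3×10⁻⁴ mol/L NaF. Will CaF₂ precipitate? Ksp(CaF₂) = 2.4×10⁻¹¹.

No

The combined volume is 790 mL.
[Ca²⁺] = (3.7×10⁻⁵)(440)/790 = 2.1×10⁻⁵ mol/L
[F⁻] = (2.3×10⁻⁴)(350)/790 = 1.0×10⁻⁴ mol/L
Q = [Ca²⁺][F⁻]^2 = 2.1×10⁻¹³
Q = 2.1×10⁻¹³ < Ksp = 2.4×10⁻¹¹, so the solution is unsaturated and no precipitate forms.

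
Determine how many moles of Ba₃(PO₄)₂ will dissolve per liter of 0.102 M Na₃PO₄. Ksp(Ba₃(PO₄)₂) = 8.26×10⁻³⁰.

3.09×10⁻¹⁰ M

Ba₃(PO₄)₂(s) ⇌ 3 Ba²⁺(aq) + 2 PO₄³⁻(aq)
With PO₄³⁻ already at 0.102 M and s small, take [PO₄³⁻] ≈ 0.102 M and [Ba²⁺] = 3s.
Ksp = [Ba²⁺]^3[PO₄³⁻]^2 = (3s)^3(0.102)^2
(3s)^3 = 8.26×10⁻³⁰ / (0.102)^2 = 7.94×10⁻²⁸
s = 3.09×10⁻¹⁰ M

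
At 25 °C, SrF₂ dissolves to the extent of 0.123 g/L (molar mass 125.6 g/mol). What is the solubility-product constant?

Ksp = 3.76×10⁻⁹

Convert to molarity: s = 0.123 / 125.6 = 9.7930×10⁻⁴ mol/L
SrF₂(s) ⇌ Sr²⁺(aq) + 2 F⁻(aq)
With molar solubility s: [Sr²⁺] = s, [F⁻] = 2s.
Ksp = [Sr²⁺][F⁻]^2 = s · (2s)^2 = 4s^3
Ksp = 4 × (9.7930×10⁻⁴)^3 = 3.76×10⁻⁹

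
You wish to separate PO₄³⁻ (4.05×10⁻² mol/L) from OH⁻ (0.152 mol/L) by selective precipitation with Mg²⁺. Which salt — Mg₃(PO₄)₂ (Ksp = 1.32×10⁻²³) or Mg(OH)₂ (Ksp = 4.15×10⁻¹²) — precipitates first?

A salt starts to precipitate once the ion product Q reaches its Ksp.
For Mg₃(PO₄)₂: [Mg²⁺] = (Ksp/[PO₄³⁻]^2)^(1/3) = 2.00×10⁻⁷ mol/L
For Mg(OH)₂: [Mg²⁺] = (Ksp/[OH⁻]^2) = 1.80×10⁻¹⁰ mol/L
Since Mg(OH)₂ needs less Mg²⁺ to reach saturation, it precipitates first.

Mg(OH)₂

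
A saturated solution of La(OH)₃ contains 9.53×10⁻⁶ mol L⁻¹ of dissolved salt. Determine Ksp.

Ksp = 2.23×10⁻¹⁹

La(OH)₃(s) ⇌ La³⁺(aq) + 3 OH⁻(aq)
Let s be the molar solubility. Then [La³⁺] = s and [OH⁻] = 3s.
Ksp = [La³⁺][OH⁻]^3 = s · (3s)^3 = 27s^4
Ksp = 27 × (9.53×10⁻⁶)^4 = 2.23×10⁻¹⁹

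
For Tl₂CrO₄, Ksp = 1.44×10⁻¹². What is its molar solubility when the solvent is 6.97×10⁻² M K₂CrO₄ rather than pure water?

Tl₂CrO₄(s) ⇌ 2 Tl⁺(aq) + CrO₄²⁻(aq)
Let s be the solubility of Tl₂CrO₄ here. The common ion gives [CrO₄²⁻] ≈ 6.97×10⁻² M, and [Tl⁺] = 2s.
Ksp = [Tl⁺]^2[CrO₄²⁻] = (2s)^2(6.97×10⁻²)
(2s)^2 = 1.44×10⁻¹² / (6.97×10⁻²) = 2.07×10⁻¹¹
s = 2.27×10⁻⁶ M

2.27×10⁻⁶ M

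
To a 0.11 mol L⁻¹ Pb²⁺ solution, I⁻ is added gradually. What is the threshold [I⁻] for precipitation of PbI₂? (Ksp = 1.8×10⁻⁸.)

4.0×10⁻⁴ M

Each salt precipitates once Q = Ksp for that salt.
PbI₂(s) ⇌ Pb²⁺(aq) + 2 I⁻(aq)
Ksp = [Pb²⁺][I⁻]^2 = [I⁻]^2(0.11)
[I⁻]^2 = 1.8×10⁻⁸ / (0.11) = 1.6×10⁻⁷
[I⁻] = 4.0×10⁻⁴ mol L⁻¹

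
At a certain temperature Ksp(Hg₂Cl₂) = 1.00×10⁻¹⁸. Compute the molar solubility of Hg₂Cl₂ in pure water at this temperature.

6.30×10⁻⁷ M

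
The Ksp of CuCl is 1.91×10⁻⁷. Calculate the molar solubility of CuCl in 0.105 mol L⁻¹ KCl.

CuCl(s) ⇌ Cu⁺(aq) + Cl⁻(aq)
Cl⁻ is already present at 0.105 mol L⁻¹. If s mol/L of CuCl dissolves, [Cu⁺] = s while [Cl⁻] ≈ 0.105 mol L⁻¹.
Ksp = [Cu⁺][Cl⁻] = s(0.105)
s = 1.91×10⁻⁷ / (0.105) = 1.82×10⁻⁶
s = 1.82×10⁻⁶ mol L⁻¹

1.82×10⁻⁶ M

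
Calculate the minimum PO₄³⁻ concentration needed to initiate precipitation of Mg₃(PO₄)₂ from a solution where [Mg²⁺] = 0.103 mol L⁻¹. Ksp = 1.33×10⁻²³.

1.10×10⁻¹⁰ M

A salt starts to precipitate once the ion product Q reaches its Ksp.
Mg₃(PO₄)₂(s) ⇌ 3 Mg²⁺(aq) + 2 PO₄³⁻(aq)
Ksp = [Mg²⁺]^3[PO₄³⁻]^2 = [PO₄³⁻]^2(0.103)^3
[PO₄³⁻]^2 = 1.33×10⁻²³ / (0.103)^3 = 1.22×10⁻²⁰
[PO₄³⁻] = 1.10×10⁻¹⁰ mol L⁻¹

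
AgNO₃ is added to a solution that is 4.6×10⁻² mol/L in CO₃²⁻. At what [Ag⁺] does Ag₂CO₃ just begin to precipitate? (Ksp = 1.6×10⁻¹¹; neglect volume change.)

Precipitation of each salt begins when its ion product equals Ksp.
Ag₂CO₃(s) ⇌ 2 Ag⁺(aq) + CO₃²⁻(aq)
Ksp = [Ag⁺]^2[CO₃²⁻] = [Ag⁺]^2(4.6×10⁻²)
[Ag⁺]^2 = 1.6×10⁻¹¹ / (4.6×10⁻²) = 3.5×10⁻¹⁰
[Ag⁺] = 1.9×10⁻⁵ mol/L

1.9×10⁻⁵ M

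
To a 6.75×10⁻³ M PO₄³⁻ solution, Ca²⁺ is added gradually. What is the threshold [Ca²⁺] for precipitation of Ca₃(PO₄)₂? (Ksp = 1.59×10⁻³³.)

3.27×10⁻¹⁰ M

A salt starts to precipitate once the ion product Q reaches its Ksp.
Ca₃(PO₄)₂(s) ⇌ 3 Ca²⁺(aq) + 2 PO₄³⁻(aq)
Ksp = [Ca²⁺]^3[PO₄³⁻]^2 = [Ca²⁺]^3(6.75×10⁻³)^2
[Ca²⁺]^3 = 1.59×10⁻³³ / (6.75×10⁻³)^2 = 3.49×10⁻²⁹
[Ca²⁺] = 3.27×10⁻¹⁰ M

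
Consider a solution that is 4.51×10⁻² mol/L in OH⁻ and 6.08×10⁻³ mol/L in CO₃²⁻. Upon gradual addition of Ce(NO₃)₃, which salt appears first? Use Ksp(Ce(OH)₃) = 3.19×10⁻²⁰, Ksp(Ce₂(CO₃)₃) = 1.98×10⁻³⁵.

Ce(OH)₃

Precipitation of each salt begins when its ion product equals Ksp.
For Ce(OH)₃: [Ce³⁺] = (Ksp/[OH⁻]^3) = 3.48×10⁻¹⁶ mol/L
For Ce₂(CO₃)₃: [Ce³⁺] = (Ksp/[CO₃²⁻]^3)^(1/2) = 9.39×10⁻¹⁵ mol/L
Ce(OH)₃ requires the lower [Ce³⁺], so it precipitates first.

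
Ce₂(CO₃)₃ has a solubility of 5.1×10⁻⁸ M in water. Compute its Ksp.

Ksp = 3.7×10⁻³⁵

Ce₂(CO₃)₃(s) ⇌ 2 Ce³⁺(aq) + 3 CO₃²⁻(aq)
If s mol/L of Ce₂(CO₃)₃ dissolves, [Ce³⁺] = 2s and [CO₃²⁻] = 3s.
Ksp = [Ce³⁺]^2[CO₃²⁻]^3 = (2s)^2 · (3s)^3 = 108s^5
Ksp = 108 × (5.1×10⁻⁸)^5 = 3.7×10⁻³⁵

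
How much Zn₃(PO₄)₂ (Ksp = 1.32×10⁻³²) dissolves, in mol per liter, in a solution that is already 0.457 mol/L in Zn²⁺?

Zn₃(PO₄)₂(s) ⇌ 3 Zn²⁺(aq) + 2 PO₄³⁻(aq)
The solution already contains Zn²⁺ at 0.457 mol/L. Let s be the molar solubility of Zn₃(PO₄)₂.
[Zn²⁺] ≈ 0.457 mol/L (common ion dominates); [PO₄³⁻] = 2s.
Ksp = [Zn²⁺]^3[PO₄³⁻]^2 = (0.457)^3(2s)^2
(2s)^2 = 1.32×10⁻³² / (0.457)^3 = 1.38×10⁻³¹
s = 1.86×10⁻¹⁶ mol/L

1.86×10⁻¹⁶ M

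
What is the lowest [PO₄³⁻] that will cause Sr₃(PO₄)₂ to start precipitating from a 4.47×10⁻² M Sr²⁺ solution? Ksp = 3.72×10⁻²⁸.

The threshold for precipitation is Q = Ksp.
Sr₃(PO₄)₂(s) ⇌ 3 Sr²⁺(aq) + 2 PO₄³⁻(aq)
Ksp = [Sr²⁺]^3[PO₄³⁻]^2 = [PO₄³⁻]^2(4.47×10⁻²)^3
[PO₄³⁻]^2 = 3.72×10⁻²⁸ / (4.47×10⁻²)^3 = 4.17×10⁻²⁴
[PO₄³⁻] = 2.04×10⁻¹² M

2.04×10⁻¹² M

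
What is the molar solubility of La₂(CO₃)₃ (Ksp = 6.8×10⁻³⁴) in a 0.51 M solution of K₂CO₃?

La₂(CO₃)₃(s) ⇌ 2 La³⁺(aq) + 3 CO₃²⁻(aq)
The solution already contains CO₃²⁻ at 0.51 M. Let s be the molar solubility of La₂(CO₃)₃.
[CO₃²⁻] ≈ 0.51 M (common ion dominates); [La³⁺] = 2s.
Ksp = [La³⁺]^2[CO₃²⁻]^3 = (2s)^2(0.51)^3
(2s)^2 = 6.8×10⁻³⁴ / (0.51)^3 = 5.1×10⁻³³
s = 3.6×10⁻¹⁷ M

3.6×10⁻¹⁷ M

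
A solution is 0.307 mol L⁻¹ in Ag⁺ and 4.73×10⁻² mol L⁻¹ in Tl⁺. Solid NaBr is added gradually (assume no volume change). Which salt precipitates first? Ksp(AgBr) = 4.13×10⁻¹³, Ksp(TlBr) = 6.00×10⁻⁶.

AgBr

Each salt precipitates once Q = Ksp for that salt.
For AgBr: [Br⁻] = (Ksp/[Ag⁺]) = 1.35×10⁻¹² mol L⁻¹
For TlBr: [Br⁻] = (Ksp/[Tl⁺]) = 1.27×10⁻⁴ mol L⁻¹
AgBr requires the lower [Br⁻], so it precipitates first.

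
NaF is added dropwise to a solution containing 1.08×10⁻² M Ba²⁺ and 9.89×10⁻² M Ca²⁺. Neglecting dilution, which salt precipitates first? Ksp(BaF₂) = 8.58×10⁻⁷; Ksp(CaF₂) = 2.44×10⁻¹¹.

CaF₂

Each salt precipitates once Q = Ksp for that salt.
For BaF₂: [F⁻] = (Ksp/[Ba²⁺])^(1/2) = 8.91×10⁻³ M
For CaF₂: [F⁻] = (Ksp/[Ca²⁺])^(1/2) = 1.57×10⁻⁵ M
Since CaF₂ needs less F⁻ to reach saturation, it precipitates first.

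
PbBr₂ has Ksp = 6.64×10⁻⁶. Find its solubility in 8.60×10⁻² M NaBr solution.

PbBr₂(s) ⇌ Pb²⁺(aq) + 2 Br⁻(aq)
With Br⁻ already at 8.60×10⁻² M and s small, take [Br⁻] ≈ 8.60×10⁻² M and [Pb²⁺] = s.
Ksp = [Pb²⁺][Br⁻]^2 = s(8.60×10⁻²)^2
s = 6.64×10⁻⁶ / (8.60×10⁻²)^2 = 8.98×10⁻⁴
s = 8.98×10⁻⁴ M

8.98×10⁻⁴ M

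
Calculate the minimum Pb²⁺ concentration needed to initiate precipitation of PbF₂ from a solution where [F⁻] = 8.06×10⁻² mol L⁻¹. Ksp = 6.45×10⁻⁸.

A salt starts to precipitate once the ion product Q reaches its Ksp.
PbF₂(s) ⇌ Pb²⁺(aq) + 2 F⁻(aq)
Ksp = [Pb²⁺][F⁻]^2 = [Pb²⁺](8.06×10⁻²)^2
[Pb²⁺] = 6.45×10⁻⁸ / (8.06×10⁻²)^2 = 9.93×10⁻⁶
[Pb²⁺] = 9.93×10⁻⁶ mol L⁻¹

9.93×10⁻⁶ M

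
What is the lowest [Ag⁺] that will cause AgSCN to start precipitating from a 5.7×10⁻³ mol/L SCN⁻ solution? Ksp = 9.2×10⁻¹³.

Each salt precipitates once Q = Ksp for that salt.
AgSCN(s) ⇌ Ag⁺(aq) + SCN⁻(aq)
Ksp = [Ag⁺][SCN⁻] = [Ag⁺](5.7×10⁻³)
[Ag⁺] = 9.2×10⁻¹³ / (5.7×10⁻³) = 1.6×10⁻¹⁰
[Ag⁺] = 1.6×10⁻¹⁰ mol/L

1.6×10⁻¹⁰ M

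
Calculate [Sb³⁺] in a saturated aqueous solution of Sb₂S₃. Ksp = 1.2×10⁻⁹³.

2.0×10⁻¹⁹ M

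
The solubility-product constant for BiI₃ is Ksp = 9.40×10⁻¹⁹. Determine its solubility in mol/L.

1.37×10⁻⁵ M

BiI₃(s) ⇌ Bi³⁺(aq) + 3 I⁻(aq)
If s mol/L of BiI₃ dissolves, [Bi³⁺] = s and [I⁻] = 3s.
Ksp = [Bi³⁺][I⁻]^3 = s · (3s)^3 = 27s^4
27s^4 = 9.40×10⁻¹⁹  ⇒  s^4 = 3.48×10⁻²⁰
s = 1.37×10⁻⁵ mol L⁻¹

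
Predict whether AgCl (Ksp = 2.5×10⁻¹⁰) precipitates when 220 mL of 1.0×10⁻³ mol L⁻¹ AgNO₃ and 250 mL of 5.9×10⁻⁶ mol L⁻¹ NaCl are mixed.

Total volume after mixing = 220 + 250 = 470 mL.
[Ag⁺] = (1.0×10⁻³)(220)/470 = 4.7×10⁻⁴ mol L⁻¹
[Cl⁻] = (5.9×10⁻⁶)(250)/470 = 3.1×10⁻⁶ mol L⁻¹
Q = [Ag⁺][Cl⁻] = 1.5×10⁻⁹
Because Q > Ksp (1.5×10⁻⁹ vs 2.5×10⁻¹⁰), a precipitate of AgCl forms.

Yes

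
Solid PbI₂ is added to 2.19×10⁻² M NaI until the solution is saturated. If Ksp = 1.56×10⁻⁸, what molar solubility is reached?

3.25×10⁻⁵ M

PbI₂(s) ⇌ Pb²⁺(aq) + 2 I⁻(aq)
With I⁻ already at 2.19×10⁻² M and s small, take [I⁻] ≈ 2.19×10⁻² M and [Pb²⁺] = s.
Ksp = [Pb²⁺][I⁻]^2 = s(2.19×10⁻²)^2
s = 1.56×10⁻⁸ / (2.19×10⁻²)^2 = 3.25×10⁻⁵
s = 3.25×10⁻⁵ M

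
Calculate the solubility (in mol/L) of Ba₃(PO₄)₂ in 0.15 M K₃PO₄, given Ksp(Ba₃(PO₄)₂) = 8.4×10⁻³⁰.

Ba₃(PO₄)₂(s) ⇌ 3 Ba²⁺(aq) + 2 PO₄³⁻(aq)
PO₄³⁻ is already present at 0.15 M. If s mol/L of Ba₃(PO₄)₂ dissolves, [Ba²⁺] = 3s while [PO₄³⁻] ≈ 0.15 M.
Ksp = [Ba²⁺]^3[PO₄³⁻]^2 = (3s)^3(0.15)^2
(3s)^3 = 8.4×10⁻³⁰ / (0.15)^2 = 3.7×10⁻²⁸
s = 2.4×10⁻¹⁰ M

2.4×10⁻¹⁰ M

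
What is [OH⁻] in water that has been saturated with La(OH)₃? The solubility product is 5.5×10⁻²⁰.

2.0×10⁻⁵ M

La(OH)₃(s) ⇌ La³⁺(aq) + 3 OH⁻(aq)
Let s be the molar solubility. Then [La³⁺] = s and [OH⁻] = 3s.
Ksp = [La³⁺][OH⁻]^3 = s · (3s)^3 = 27s^4 = 5.5×10⁻²⁰
s = 6.7×10⁻⁶ mol/L
[OH⁻] = 3s = 2.0×10⁻⁵ mol/L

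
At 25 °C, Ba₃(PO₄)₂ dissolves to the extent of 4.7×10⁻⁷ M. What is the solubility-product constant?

Ksp = 2.5×10⁻³⁰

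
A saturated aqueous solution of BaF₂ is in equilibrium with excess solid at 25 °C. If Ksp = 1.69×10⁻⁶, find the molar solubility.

7.50×10⁻³ M

BaF₂(s) ⇌ Ba²⁺(aq) + 2 F⁻(aq)
If s mol/L of BaF₂ dissolves, [Ba²⁺] = s and [F⁻] = 2s.
Ksp = [Ba²⁺][F⁻]^2 = s · (2s)^2 = 4s^3
4s^3 = 1.69×10⁻⁶  ⇒  s^3 = 4.23×10⁻⁷
s = (4.23×10⁻⁷)^(1/3) = 7.50×10⁻³ mol/L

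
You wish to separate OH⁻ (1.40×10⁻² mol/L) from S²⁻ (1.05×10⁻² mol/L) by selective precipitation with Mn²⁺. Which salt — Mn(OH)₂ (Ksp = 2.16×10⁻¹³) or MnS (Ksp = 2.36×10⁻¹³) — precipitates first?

Precipitation begins when Q = Ksp.
For Mn(OH)₂: [Mn²⁺] = (Ksp/[OH⁻]^2) = 1.10×10⁻⁹ mol/L
For MnS: [Mn²⁺] = (Ksp/[S²⁻]) = 2.25×10⁻¹¹ mol/L
MnS requires the lower [Mn²⁺], so it precipitates first.

MnS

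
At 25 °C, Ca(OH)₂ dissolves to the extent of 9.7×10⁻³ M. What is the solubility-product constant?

Ca(OH)₂(s) ⇌ Ca²⁺(aq) + 2 OH⁻(aq)
For each mole of Ca(OH)₂ that dissolves per liter, [Ca²⁺] = s and [OH⁻] = 2s; let s denote this solubility.
Ksp = [Ca²⁺][OH⁻]^2 = s · (2s)^2 = 4s^3
Ksp = 4 × (9.7×10⁻³)^3 = 3.7×10⁻⁶

Ksp = 3.7×10⁻⁶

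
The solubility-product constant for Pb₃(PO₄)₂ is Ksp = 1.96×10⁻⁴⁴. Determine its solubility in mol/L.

7.11×10⁻¹⁰ M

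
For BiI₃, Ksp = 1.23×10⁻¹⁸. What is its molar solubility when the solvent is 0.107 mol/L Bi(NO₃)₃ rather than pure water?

7.52×10⁻⁷ M

BiI₃(s) ⇌ Bi³⁺(aq) + 3 I⁻(aq)
Bi³⁺ is already present at 0.107 mol/L. If s mol/L of BiI₃ dissolves, [I⁻] = 3s while [Bi³⁺] ≈ 0.107 mol/L.
Ksp = [Bi³⁺][I⁻]^3 = (0.107)(3s)^3
(3s)^3 = 1.23×10⁻¹⁸ / (0.107) = 1.15×10⁻¹⁷
s = 7.52×10⁻⁷ mol/L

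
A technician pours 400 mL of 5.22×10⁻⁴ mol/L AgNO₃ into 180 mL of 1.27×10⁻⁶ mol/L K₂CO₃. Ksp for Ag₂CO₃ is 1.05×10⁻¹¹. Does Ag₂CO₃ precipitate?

No

The combined volume is 580 mL.
[Ag⁺] = (5.22×10⁻⁴)(400)/580 = 3.60×10⁻⁴ mol/L
[CO₃²⁻] = (1.27×10⁻⁶)(180)/580 = 3.94×10⁻⁷ mol/L
Q = [Ag⁺]^2[CO₃²⁻] = 5.11×10⁻¹⁴
Q = 5.11×10⁻¹⁴ < Ksp = 1.05×10⁻¹¹, so the solution is unsaturated and no precipitate forms.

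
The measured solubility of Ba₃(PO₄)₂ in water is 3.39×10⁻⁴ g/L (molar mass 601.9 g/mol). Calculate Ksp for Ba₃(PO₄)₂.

Ksp = 6.12×10⁻³⁰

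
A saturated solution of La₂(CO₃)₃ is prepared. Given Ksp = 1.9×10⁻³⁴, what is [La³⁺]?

La₂(CO₃)₃(s) ⇌ 2 La³⁺(aq) + 3 CO₃²⁻(aq)
If s mol/L of La₂(CO₃)₃ dissolves, [La³⁺] = 2s and [CO₃²⁻] = 3s.
Ksp = [La³⁺]^2[CO₃²⁻]^3 = (2s)^2 · (3s)^3 = 108s^5 = 1.9×10⁻³⁴
s = 7.1×10⁻⁸ mol L⁻¹
[La³⁺] = 2s = 1.4×10⁻⁷ mol L⁻¹

1.4×10⁻⁷ M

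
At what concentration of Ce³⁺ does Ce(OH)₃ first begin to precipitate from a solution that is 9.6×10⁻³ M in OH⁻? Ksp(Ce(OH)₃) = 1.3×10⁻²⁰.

Precipitation of each salt begins when its ion product equals Ksp.
Ce(OH)₃(s) ⇌ Ce³⁺(aq) + 3 OH⁻(aq)
Ksp = [Ce³⁺][OH⁻]^3 = [Ce³⁺](9.6×10⁻³)^3
[Ce³⁺] = 1.3×10⁻²⁰ / (9.6×10⁻³)^3 = 1.5×10⁻¹⁴
[Ce³⁺] = 1.5×10⁻¹⁴ M

1.5×10⁻¹⁴ M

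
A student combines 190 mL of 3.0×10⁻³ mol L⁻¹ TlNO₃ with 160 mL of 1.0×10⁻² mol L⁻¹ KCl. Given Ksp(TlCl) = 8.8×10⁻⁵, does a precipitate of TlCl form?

No

Total volume after mixing = 190 + 160 = 350 mL.
[Tl⁺] = (3.0×10⁻³)(190)/350 = 1.6×10⁻³ mol L⁻¹
[Cl⁻] = (1.0×10⁻²)(160)/350 = 4.6×10⁻³ mol L⁻¹
Q = [Tl⁺][Cl⁻] = 7.4×10⁻⁶
Q < Ksp (7.4×10⁻⁶ vs 8.8×10⁻⁵); the solution remains unsaturated and no precipitate forms.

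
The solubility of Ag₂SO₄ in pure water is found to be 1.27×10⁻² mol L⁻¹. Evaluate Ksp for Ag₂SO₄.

Ksp = 8.19×10⁻⁶

Ag₂SO₄(s) ⇌ 2 Ag⁺(aq) + SO₄²⁻(aq)
If s mol/L of Ag₂SO₄ dissolves, [Ag⁺] = 2s and [SO₄²⁻] = s.
Ksp = [Ag⁺]^2[SO₄²⁻] = (2s)^2 · s = 4s^3
Ksp = 4 × (1.27×10⁻²)^3 = 8.19×10⁻⁶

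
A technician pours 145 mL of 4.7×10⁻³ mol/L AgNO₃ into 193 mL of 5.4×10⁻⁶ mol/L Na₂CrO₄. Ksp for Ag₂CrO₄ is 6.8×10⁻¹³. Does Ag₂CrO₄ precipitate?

Yes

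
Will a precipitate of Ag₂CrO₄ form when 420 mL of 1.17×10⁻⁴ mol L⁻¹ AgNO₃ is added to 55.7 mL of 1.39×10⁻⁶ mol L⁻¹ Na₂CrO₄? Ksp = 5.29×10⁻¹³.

After mixing, V = 420 mL + 55.7 mL = 475.7 mL.
[Ag⁺] = (1.17×10⁻⁴)(420)/475.7 = 1.03×10⁻⁴ mol L⁻¹
[CrO₄²⁻] = (1.39×10⁻⁶)(55.7)/475.7 = 1.63×10⁻⁷ mol L⁻¹
Q = [Ag⁺]^2[CrO₄²⁻] = 1.74×10⁻¹⁵
Since Q (1.74×10⁻¹⁵) is less than Ksp (5.29×10⁻¹³), no Ag₂CrO₄ precipitates.

No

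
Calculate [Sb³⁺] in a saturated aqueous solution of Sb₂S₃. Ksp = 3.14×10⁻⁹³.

Sb₂S₃(s) ⇌ 2 Sb³⁺(aq) + 3 S²⁻(aq)
Call the molar solubility s, so that [Sb³⁺] = 2s and [S²⁻] = 3s.
Ksp = [Sb³⁺]^2[S²⁻]^3 = (2s)^2 · (3s)^3 = 108s^5 = 3.14×10⁻⁹³
s = 1.24×10⁻¹⁹ mol/L
[Sb³⁺] = 2s = 2.48×10⁻¹⁹ mol/L

2.48×10⁻¹⁹ M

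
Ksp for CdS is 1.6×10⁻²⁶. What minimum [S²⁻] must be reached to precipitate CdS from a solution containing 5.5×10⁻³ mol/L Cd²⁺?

2.9×10⁻²⁴ M

Each salt precipitates once Q = Ksp for that salt.
CdS(s) ⇌ Cd²⁺(aq) + S²⁻(aq)
Ksp = [Cd²⁺][S²⁻] = [S²⁻](5.5×10⁻³)
[S²⁻] = 1.6×10⁻²⁶ / (5.5×10⁻³) = 2.9×10⁻²⁴
[S²⁻] = 2.9×10⁻²⁴ mol/L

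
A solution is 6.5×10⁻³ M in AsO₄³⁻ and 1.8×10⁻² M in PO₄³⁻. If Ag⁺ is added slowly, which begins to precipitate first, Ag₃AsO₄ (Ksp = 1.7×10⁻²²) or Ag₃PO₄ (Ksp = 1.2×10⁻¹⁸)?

A salt starts to precipitate once the ion product Q reaches its Ksp.
For Ag₃AsO₄: [Ag⁺] = (Ksp/[AsO₄³⁻])^(1/3) = 3.0×10⁻⁷ M
For Ag₃PO₄: [Ag⁺] = (Ksp/[PO₄³⁻])^(1/3) = 4.1×10⁻⁶ M
Since Ag₃AsO₄ needs less Ag⁺ to reach saturation, it precipitates first.

Ag₃AsO₄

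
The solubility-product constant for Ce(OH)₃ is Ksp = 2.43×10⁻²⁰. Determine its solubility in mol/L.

Ce(OH)₃(s) ⇌ Ce³⁺(aq) + 3 OH⁻(aq)
For each mole of Ce(OH)₃ that dissolves per liter, [Ce³⁺] = s and [OH⁻] = 3s; let s denote this solubility.
Ksp = [Ce³⁺][OH⁻]^3 = s · (3s)^3 = 27s^4
27s^4 = 2.43×10⁻²⁰  ⇒  s^4 = 9.00×10⁻²²
Taking the 4th root, s = 5.48×10⁻⁶ mol/L.

5.48×10⁻⁶ M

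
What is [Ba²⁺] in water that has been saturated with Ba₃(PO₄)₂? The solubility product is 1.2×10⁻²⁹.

Ba₃(PO₄)₂(s) ⇌ 3 Ba²⁺(aq) + 2 PO₄³⁻(aq)
Call the molar solubility s, so that [Ba²⁺] = 3s and [PO₄³⁻] = 2s.
Ksp = [Ba²⁺]^3[PO₄³⁻]^2 = (3s)^3 · (2s)^2 = 108s^5 = 1.2×10⁻²⁹
s = 6.4×10⁻⁷ M
[Ba²⁺] = 3s = 1.9×10⁻⁶ M

1.9×10⁻⁶ M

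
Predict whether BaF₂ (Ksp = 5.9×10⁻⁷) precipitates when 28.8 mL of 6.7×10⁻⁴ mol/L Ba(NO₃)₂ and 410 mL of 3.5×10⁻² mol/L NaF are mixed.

No

Total volume after mixing = 28.8 + 410 = 438.8 mL.
[Ba²⁺] = (6.7×10⁻⁴)(28.8)/438.8 = 4.4×10⁻⁵ mol/L
[F⁻] = (3.5×10⁻²)(410)/438.8 = 3.3×10⁻² mol/L
Q = [Ba²⁺][F⁻]^2 = 4.7×10⁻⁸
Since Q (4.7×10⁻⁸) is less than Ksp (5.9×10⁻⁷), no BaF₂ precipitates.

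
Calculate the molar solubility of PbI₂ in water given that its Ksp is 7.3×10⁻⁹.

1.2×10⁻³ M

PbI₂(s) ⇌ Pb²⁺(aq) + 2 I⁻(aq)
For each mole of PbI₂ that dissolves per liter, [Pb²⁺] = s and [I⁻] = 2s; let s denote this solubility.
Ksp = [Pb²⁺][I⁻]^2 = s · (2s)^2 = 4s^3
4s^3 = 7.3×10⁻⁹  ⇒  s^3 = 1.8×10⁻⁹
s = 1.2×10⁻³ mol/L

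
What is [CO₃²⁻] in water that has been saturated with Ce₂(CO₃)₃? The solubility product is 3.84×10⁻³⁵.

Ce₂(CO₃)₃(s) ⇌ 2 Ce³⁺(aq) + 3 CO₃²⁻(aq)
If s mol/L of Ce₂(CO₃)₃ dissolves, [Ce³⁺] = 2s and [CO₃²⁻] = 3s.
Ksp = [Ce³⁺]^2[CO₃²⁻]^3 = (2s)^2 · (3s)^3 = 108s^5 = 3.84×10⁻³⁵
s = 5.13×10⁻⁸ mol/L
[CO₃²⁻] = 3s = 1.54×10⁻⁷ mol/L

1.54×10⁻⁷ M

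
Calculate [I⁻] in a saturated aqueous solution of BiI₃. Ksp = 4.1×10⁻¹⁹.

3.3×10⁻⁵ M

BiI₃(s) ⇌ Bi³⁺(aq) + 3 I⁻(aq)
For each mole of BiI₃ that dissolves per liter, [Bi³⁺] = s and [I⁻] = 3s; let s denote this solubility.
Ksp = [Bi³⁺][I⁻]^3 = s · (3s)^3 = 27s^4 = 4.1×10⁻¹⁹
s = 1.1×10⁻⁵ M
[I⁻] = 3s = 3.3×10⁻⁵ M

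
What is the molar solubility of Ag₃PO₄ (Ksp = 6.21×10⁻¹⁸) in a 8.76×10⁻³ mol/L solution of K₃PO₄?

Ag₃PO₄(s) ⇌ 3 Ag⁺(aq) + PO₄³⁻(aq)
With PO₄³⁻ already at 8.76×10⁻³ mol/L and s small, take [PO₄³⁻] ≈ 8.76×10⁻³ mol/L and [Ag⁺] = 3s.
Ksp = [Ag⁺]^3[PO₄³⁻] = (3s)^3(8.76×10⁻³)
(3s)^3 = 6.21×10⁻¹⁸ / (8.76×10⁻³) = 7.09×10⁻¹⁶
s = 2.97×10⁻⁶ mol/L

2.97×10⁻⁶ M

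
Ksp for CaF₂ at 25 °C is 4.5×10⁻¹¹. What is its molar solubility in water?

CaF₂(s) ⇌ Ca²⁺(aq) + 2 F⁻(aq)
With molar solubility s: [Ca²⁺] = s, [F⁻] = 2s.
Ksp = [Ca²⁺][F⁻]^2 = s · (2s)^2 = 4s^3
4s^3 = 4.5×10⁻¹¹  ⇒  s^3 = 1.1×10⁻¹¹
Taking the 3rd root, s = 2.2×10⁻⁴ mol/L.

2.2×10⁻⁴ M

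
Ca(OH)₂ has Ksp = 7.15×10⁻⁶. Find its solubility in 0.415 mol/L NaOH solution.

4.15×10⁻⁵ M

Ca(OH)₂(s) ⇌ Ca²⁺(aq) + 2 OH⁻(aq)
Let s be the solubility of Ca(OH)₂ here. The common ion gives [OH⁻] ≈ 0.415 mol/L, and [Ca²⁺] = s.
Ksp = [Ca²⁺][OH⁻]^2 = s(0.415)^2
s = 7.15×10⁻⁶ / (0.415)^2 = 4.15×10⁻⁵
s = 4.15×10⁻⁵ mol/L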